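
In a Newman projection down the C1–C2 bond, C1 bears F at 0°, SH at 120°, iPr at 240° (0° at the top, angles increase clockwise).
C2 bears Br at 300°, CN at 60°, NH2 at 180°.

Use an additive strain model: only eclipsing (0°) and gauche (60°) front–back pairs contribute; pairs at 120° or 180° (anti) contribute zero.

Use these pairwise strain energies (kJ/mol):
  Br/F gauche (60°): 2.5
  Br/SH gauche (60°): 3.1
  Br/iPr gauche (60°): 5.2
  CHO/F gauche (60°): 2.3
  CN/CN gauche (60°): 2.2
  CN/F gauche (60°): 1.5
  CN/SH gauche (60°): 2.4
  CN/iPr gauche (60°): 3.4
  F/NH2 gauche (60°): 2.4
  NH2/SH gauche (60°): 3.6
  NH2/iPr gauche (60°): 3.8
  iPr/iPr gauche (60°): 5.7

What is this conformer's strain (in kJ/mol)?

This conformer (staggered): F–Br gauche, F–CN gauche, SH–CN gauche, SH–NH2 gauche, iPr–Br gauche, iPr–NH2 gauche; 2.5 + 1.5 + 2.4 + 3.6 + 5.2 + 3.8 = 19.0 kJ/mol.

19.0 kJ/mol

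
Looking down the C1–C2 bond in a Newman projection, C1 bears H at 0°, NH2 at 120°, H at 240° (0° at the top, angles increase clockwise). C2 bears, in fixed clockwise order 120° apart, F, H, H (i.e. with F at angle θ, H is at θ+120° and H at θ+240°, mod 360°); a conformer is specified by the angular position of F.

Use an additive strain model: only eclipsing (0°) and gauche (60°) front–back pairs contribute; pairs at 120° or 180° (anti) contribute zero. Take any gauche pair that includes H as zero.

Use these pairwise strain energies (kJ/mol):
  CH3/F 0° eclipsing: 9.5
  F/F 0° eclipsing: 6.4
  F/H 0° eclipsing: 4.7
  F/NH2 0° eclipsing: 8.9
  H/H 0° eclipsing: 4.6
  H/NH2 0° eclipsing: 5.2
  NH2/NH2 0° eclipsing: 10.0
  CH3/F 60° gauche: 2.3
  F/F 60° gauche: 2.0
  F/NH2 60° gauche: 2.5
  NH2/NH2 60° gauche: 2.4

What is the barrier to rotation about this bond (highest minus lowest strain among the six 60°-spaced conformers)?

18.1 kJ/mol

F at 0° (eclipsed): H(0°)/F(0°) eclipsed 4.7; NH2(120°)/H(120°) eclipsed 5.2; H(240°)/H(240°) eclipsed 4.6 → 14.5 kJ/mol.
F at 60° (staggered): NH2(120°)/F(60°) gauche 2.5 → 2.5 kJ/mol.
F at 120° (eclipsed): H(0°)/H(0°) eclipsed 4.6; NH2(120°)/F(120°) eclipsed 8.9; H(240°)/H(240°) eclipsed 4.6 → 18.1 kJ/mol.
F at 180° (staggered): NH2(120°)/F(180°) gauche 2.5 → 2.5 kJ/mol.
F at 240° (eclipsed): H(0°)/H(0°) eclipsed 4.6; NH2(120°)/H(120°) eclipsed 5.2; H(240°)/F(240°) eclipsed 4.7 → 14.5 kJ/mol.
F at 300° (staggered): no non-H gauche contacts → 0.0 kJ/mol.
Max at 120° (18.1 kJ/mol), min at 300° (0.0 kJ/mol); barrier = 18.1 kJ/mol.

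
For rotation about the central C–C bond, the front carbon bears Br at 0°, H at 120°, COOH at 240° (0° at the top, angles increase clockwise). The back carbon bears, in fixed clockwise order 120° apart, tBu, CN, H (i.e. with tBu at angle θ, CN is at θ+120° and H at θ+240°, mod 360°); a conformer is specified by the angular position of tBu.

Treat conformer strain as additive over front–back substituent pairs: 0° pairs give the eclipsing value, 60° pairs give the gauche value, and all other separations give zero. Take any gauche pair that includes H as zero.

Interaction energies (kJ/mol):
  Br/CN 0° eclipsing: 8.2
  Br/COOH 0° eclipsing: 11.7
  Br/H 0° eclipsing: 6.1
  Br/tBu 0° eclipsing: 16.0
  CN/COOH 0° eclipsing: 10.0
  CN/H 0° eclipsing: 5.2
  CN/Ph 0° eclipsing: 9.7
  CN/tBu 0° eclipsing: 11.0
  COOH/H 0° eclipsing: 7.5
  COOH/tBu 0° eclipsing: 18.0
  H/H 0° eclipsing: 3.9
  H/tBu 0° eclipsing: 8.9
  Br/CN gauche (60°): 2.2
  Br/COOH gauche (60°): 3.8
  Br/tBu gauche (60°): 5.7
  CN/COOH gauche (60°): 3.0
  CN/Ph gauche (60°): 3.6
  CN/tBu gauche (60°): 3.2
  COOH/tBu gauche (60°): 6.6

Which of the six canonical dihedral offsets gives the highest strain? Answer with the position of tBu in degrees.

tBu at 0° (eclipsed): Br–tBu eclipsed, H–CN eclipsed, COOH–H eclipsed; 16.0 + 5.2 + 7.5 = 28.7 kJ/mol.
tBu at 60° (staggered): Br–tBu gauche, COOH–CN gauche; 5.7 + 3.0 = 8.7 kJ/mol.
tBu at 120° (eclipsed): Br–H eclipsed, H–tBu eclipsed, COOH–CN eclipsed; 6.1 + 8.9 + 10.0 = 25.0 kJ/mol.
tBu at 180° (staggered): Br–CN gauche, COOH–tBu gauche, COOH–CN gauche; 2.2 + 6.6 + 3.0 = 11.8 kJ/mol.
tBu at 240° (eclipsed): Br–CN eclipsed, H–H eclipsed, COOH–tBu eclipsed; 8.2 + 3.9 + 18.0 = 30.1 kJ/mol.
tBu at 300° (staggered): Br–tBu gauche, Br–CN gauche, COOH–tBu gauche; 5.7 + 2.2 + 6.6 = 14.5 kJ/mol.
The maximum (30.1 kJ/mol) occurs with tBu at 240°.

240°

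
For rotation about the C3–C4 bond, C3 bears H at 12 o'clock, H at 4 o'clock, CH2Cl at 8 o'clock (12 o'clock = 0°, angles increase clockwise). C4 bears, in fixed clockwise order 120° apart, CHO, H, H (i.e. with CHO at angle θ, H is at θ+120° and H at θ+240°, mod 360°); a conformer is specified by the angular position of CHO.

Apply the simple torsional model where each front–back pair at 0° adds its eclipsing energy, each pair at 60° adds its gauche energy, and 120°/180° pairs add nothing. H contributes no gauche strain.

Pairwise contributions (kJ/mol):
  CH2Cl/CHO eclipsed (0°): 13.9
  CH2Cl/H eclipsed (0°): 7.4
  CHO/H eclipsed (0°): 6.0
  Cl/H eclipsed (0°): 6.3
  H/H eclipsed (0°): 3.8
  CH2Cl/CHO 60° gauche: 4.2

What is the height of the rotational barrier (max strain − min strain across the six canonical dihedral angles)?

CHO at 0° (eclipsed): H–CHO eclipsed, H–H eclipsed, CH2Cl–H eclipsed; 6.0 + 3.8 + 7.4 = 17.2 kJ/mol.
CHO at 60° (staggered): no non-H gauche contacts → 0.0 kJ/mol.
CHO at 120° (eclipsed): H–H eclipsed, H–CHO eclipsed, CH2Cl–H eclipsed; 3.8 + 6.0 + 7.4 = 17.2 kJ/mol.
CHO at 180° (staggered): CH2Cl–CHO gauche; 4.2 = 4.2 kJ/mol.
CHO at 240° (eclipsed): H–H eclipsed, H–H eclipsed, CH2Cl–CHO eclipsed; 3.8 + 3.8 + 13.9 = 21.5 kJ/mol.
CHO at 300° (staggered): CH2Cl–CHO gauche; 4.2 = 4.2 kJ/mol.
Max at 240° (21.5 kJ/mol), min at 60° (0.0 kJ/mol); barrier = 21.5 kJ/mol.

21.5 kJ/mol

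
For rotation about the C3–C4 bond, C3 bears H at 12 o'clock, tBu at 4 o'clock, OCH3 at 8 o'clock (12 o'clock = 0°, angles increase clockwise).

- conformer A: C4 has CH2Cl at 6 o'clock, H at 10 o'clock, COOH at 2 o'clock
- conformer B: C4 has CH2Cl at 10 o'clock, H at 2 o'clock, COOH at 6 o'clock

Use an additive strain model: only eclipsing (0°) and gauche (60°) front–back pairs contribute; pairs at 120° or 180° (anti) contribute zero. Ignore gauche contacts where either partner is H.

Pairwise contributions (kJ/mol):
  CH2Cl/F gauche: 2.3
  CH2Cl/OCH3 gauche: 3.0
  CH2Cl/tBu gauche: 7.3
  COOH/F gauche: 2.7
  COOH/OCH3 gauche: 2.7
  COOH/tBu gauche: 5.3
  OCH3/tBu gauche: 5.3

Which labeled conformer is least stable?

A is staggered. tBu at 120° is gauche with CH2Cl at 180° (7.3); tBu at 120° is gauche with COOH at 60° (5.3); OCH3 at 240° is gauche with CH2Cl at 180° (3.0). Total 15.6 kJ/mol.
B is staggered. tBu at 120° is gauche with COOH at 180° (5.3); OCH3 at 240° is gauche with CH2Cl at 300° (3.0); OCH3 at 240° is gauche with COOH at 180° (2.7). Total 11.0 kJ/mol.
A has the highest total (15.6 kJ/mol).

A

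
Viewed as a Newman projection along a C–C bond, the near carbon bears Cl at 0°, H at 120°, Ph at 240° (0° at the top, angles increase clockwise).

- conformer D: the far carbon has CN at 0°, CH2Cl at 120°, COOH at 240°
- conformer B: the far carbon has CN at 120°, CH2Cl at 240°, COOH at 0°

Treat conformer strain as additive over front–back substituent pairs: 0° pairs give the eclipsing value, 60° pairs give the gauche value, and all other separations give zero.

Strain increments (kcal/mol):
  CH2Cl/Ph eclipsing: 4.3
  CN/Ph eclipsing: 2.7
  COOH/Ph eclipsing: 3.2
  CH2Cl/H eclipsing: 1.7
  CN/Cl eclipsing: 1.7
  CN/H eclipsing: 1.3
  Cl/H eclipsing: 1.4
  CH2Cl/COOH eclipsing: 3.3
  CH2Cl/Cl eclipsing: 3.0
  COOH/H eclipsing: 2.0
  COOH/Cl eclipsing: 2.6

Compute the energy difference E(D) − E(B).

D (eclipsed): Cl(0°)/CN(0°) eclipsed 1.7; H(120°)/CH2Cl(120°) eclipsed 1.7; Ph(240°)/COOH(240°) eclipsed 3.2 → 6.6 kcal/mol.
B (eclipsed): Cl(0°)/COOH(0°) eclipsed 2.6; H(120°)/CN(120°) eclipsed 1.3; Ph(240°)/CH2Cl(240°) eclipsed 4.3 → 8.2 kcal/mol.
E(D) − E(B) = 6.6 − 8.2 = -1.6 kcal/mol.

-1.6 kcal/mol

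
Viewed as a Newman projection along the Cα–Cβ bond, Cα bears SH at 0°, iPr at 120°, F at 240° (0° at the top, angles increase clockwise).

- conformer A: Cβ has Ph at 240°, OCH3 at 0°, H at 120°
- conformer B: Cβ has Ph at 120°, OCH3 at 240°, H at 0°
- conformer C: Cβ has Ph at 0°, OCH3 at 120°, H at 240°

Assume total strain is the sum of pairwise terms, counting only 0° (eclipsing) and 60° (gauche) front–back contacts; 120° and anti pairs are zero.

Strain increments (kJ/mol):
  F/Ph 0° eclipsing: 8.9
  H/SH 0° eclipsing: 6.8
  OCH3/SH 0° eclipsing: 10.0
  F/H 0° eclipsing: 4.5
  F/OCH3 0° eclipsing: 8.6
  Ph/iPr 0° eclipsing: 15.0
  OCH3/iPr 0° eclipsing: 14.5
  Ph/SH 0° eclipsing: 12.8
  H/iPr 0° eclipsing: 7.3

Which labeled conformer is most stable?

A

A (eclipsed): SH–OCH3 eclipsed, iPr–H eclipsed, F–Ph eclipsed; 10.0 + 7.3 + 8.9 = 26.2 kJ/mol.
B (eclipsed): SH–H eclipsed, iPr–Ph eclipsed, F–OCH3 eclipsed; 6.8 + 15.0 + 8.6 = 30.4 kJ/mol.
C (eclipsed): SH–Ph eclipsed, iPr–OCH3 eclipsed, F–H eclipsed; 12.8 + 14.5 + 4.5 = 31.8 kJ/mol.
A has the lowest total (26.2 kJ/mol).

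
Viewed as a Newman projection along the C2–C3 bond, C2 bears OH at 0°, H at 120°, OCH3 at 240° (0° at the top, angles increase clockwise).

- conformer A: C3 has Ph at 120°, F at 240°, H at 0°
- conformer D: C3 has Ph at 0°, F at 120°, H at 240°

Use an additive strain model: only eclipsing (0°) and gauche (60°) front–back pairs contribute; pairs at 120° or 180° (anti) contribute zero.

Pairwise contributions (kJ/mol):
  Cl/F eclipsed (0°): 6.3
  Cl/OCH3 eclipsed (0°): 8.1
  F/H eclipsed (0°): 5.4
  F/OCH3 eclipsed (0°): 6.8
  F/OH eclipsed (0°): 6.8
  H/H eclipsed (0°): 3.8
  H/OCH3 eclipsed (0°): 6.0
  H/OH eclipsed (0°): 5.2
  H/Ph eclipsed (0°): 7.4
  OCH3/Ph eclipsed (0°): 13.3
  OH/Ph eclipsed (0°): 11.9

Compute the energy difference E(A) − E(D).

-3.9 kJ/mol

A (eclipsed): OH(0°)/H(0°) eclipsed 5.2; H(120°)/Ph(120°) eclipsed 7.4; OCH3(240°)/F(240°) eclipsed 6.8 → 19.4 kJ/mol.
D (eclipsed): OH(0°)/Ph(0°) eclipsed 11.9; H(120°)/F(120°) eclipsed 5.4; OCH3(240°)/H(240°) eclipsed 6.0 → 23.3 kJ/mol.
E(A) − E(D) = 19.4 − 23.3 = -3.9 kJ/mol.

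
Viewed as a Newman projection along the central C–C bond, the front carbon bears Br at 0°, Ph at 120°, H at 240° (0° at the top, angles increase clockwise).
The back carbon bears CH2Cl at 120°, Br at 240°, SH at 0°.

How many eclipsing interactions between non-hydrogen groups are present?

Non-H eclipsing pairs: Br(0°)/SH(0°); Ph(120°)/CH2Cl(120°) — 2 interactions.

2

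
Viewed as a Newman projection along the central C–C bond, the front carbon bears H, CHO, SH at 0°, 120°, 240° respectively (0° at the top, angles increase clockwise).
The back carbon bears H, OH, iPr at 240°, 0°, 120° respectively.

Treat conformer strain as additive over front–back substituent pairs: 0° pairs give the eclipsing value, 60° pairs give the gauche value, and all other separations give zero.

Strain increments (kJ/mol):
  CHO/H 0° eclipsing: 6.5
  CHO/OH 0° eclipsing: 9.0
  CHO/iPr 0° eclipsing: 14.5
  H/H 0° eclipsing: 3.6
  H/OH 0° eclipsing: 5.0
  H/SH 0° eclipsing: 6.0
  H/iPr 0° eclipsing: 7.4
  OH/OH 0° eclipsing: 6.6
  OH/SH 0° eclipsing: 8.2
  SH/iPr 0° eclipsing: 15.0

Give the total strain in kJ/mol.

This conformer (eclipsed): H(0°)/OH(0°) eclipsed 5.0; CHO(120°)/iPr(120°) eclipsed 14.5; SH(240°)/H(240°) eclipsed 6.0 → 25.5 kJ/mol.

25.5 kJ/mol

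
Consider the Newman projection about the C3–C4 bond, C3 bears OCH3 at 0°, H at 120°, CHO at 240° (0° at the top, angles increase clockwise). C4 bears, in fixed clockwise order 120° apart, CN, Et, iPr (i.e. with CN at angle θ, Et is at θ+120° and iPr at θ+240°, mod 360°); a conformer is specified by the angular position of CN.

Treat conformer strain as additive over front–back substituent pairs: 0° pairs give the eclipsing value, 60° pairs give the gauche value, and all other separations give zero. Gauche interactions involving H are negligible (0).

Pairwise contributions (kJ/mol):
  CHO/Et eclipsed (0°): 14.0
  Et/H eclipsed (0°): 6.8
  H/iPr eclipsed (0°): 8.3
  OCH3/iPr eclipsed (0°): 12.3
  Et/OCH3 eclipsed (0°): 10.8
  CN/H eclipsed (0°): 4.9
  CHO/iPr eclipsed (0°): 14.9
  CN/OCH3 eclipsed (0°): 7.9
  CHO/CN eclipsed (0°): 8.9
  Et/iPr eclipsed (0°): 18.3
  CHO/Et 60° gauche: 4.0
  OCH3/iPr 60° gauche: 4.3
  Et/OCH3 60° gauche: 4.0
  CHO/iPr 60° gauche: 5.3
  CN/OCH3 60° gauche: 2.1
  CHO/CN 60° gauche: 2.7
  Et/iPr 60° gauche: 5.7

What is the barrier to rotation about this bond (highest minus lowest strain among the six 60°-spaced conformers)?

CN at 0° (eclipsed): OCH3–CN eclipsed, H–Et eclipsed, CHO–iPr eclipsed; 7.9 + 6.8 + 14.9 = 29.6 kJ/mol.
CN at 60° (staggered): OCH3–CN gauche, OCH3–iPr gauche, CHO–Et gauche, CHO–iPr gauche; 2.1 + 4.3 + 4.0 + 5.3 = 15.7 kJ/mol.
CN at 120° (eclipsed): OCH3–iPr eclipsed, H–CN eclipsed, CHO–Et eclipsed; 12.3 + 4.9 + 14.0 = 31.2 kJ/mol.
CN at 180° (staggered): OCH3–Et gauche, OCH3–iPr gauche, CHO–CN gauche, CHO–Et gauche; 4.0 + 4.3 + 2.7 + 4.0 = 15.0 kJ/mol.
CN at 240° (eclipsed): OCH3–Et eclipsed, H–iPr eclipsed, CHO–CN eclipsed; 10.8 + 8.3 + 8.9 = 28.0 kJ/mol.
CN at 300° (staggered): OCH3–CN gauche, OCH3–Et gauche, CHO–CN gauche, CHO–iPr gauche; 2.1 + 4.0 + 2.7 + 5.3 = 14.1 kJ/mol.
Max at 120° (31.2 kJ/mol), min at 300° (14.1 kJ/mol); barrier = 17.1 kJ/mol.

17.1 kJ/mol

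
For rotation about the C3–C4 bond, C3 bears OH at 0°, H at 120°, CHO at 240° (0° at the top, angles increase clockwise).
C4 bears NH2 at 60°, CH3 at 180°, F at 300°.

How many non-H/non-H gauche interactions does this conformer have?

Non-H gauche pairs: OH(0°)/NH2(60°); OH(0°)/F(300°); CHO(240°)/CH3(180°); CHO(240°)/F(300°) — 4 interactions.

4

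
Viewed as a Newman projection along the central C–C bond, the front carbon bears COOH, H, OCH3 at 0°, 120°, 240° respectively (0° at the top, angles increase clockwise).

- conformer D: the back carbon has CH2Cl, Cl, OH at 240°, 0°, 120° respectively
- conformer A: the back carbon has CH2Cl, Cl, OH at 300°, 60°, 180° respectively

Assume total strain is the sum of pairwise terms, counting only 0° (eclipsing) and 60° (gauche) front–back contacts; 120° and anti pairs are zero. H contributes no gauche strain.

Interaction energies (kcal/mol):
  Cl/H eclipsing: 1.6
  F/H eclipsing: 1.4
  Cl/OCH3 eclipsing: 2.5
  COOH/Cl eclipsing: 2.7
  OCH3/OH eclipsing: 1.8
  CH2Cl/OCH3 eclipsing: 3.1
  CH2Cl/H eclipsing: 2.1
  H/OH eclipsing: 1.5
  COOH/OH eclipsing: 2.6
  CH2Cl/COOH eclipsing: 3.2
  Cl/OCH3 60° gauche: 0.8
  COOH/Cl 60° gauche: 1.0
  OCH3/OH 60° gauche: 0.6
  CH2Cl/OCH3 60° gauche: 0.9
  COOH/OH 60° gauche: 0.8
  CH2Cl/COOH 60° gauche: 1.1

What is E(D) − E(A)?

D is eclipsed. COOH at 0° is eclipsed with Cl at 0° (2.7); H at 120° is eclipsed with OH at 120° (1.5); OCH3 at 240° is eclipsed with CH2Cl at 240° (3.1). Total 7.3 kcal/mol.
A is staggered. COOH at 0° is gauche with CH2Cl at 300° (1.1); COOH at 0° is gauche with Cl at 60° (1.0); OCH3 at 240° is gauche with CH2Cl at 300° (0.9); OCH3 at 240° is gauche with OH at 180° (0.6). Total 3.6 kcal/mol.
E(D) − E(A) = 7.3 − 3.6 = +3.7 kcal/mol.

+3.7 kcal/mol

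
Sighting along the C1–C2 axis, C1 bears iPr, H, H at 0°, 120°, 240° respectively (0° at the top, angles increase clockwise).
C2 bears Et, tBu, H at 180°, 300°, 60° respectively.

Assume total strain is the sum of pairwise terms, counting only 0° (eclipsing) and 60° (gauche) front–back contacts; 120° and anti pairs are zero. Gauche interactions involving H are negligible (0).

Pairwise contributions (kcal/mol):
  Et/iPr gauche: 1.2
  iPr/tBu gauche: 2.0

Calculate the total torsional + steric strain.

2.0 kcal/mol

This conformer (staggered): iPr(0°)/tBu(300°) gauche 2.0 → 2.0 kcal/mol.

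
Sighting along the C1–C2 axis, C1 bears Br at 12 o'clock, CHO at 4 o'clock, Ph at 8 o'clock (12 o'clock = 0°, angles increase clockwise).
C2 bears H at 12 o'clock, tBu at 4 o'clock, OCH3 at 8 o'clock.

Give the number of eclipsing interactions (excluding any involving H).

2

Non-H eclipsing pairs: CHO(120°)/tBu(120°); Ph(240°)/OCH3(240°) — 2 interactions.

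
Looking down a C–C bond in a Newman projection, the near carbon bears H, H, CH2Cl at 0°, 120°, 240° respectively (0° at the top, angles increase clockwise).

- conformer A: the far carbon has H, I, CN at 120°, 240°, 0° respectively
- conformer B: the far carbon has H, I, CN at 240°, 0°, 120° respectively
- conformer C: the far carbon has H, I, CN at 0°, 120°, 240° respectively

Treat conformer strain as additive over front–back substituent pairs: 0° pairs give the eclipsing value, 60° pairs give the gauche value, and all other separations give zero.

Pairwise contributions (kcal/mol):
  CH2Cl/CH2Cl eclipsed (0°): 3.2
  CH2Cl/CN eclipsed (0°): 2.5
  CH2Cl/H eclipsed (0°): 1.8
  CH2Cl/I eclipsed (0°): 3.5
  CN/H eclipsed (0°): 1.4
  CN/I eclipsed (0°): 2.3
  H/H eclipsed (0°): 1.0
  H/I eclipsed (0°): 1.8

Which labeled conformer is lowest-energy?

A is eclipsed. H at 0° is eclipsed with CN at 0° (1.4); H at 120° is eclipsed with H at 120° (1.0); CH2Cl at 240° is eclipsed with I at 240° (3.5). Total 5.9 kcal/mol.
B is eclipsed. H at 0° is eclipsed with I at 0° (1.8); H at 120° is eclipsed with CN at 120° (1.4); CH2Cl at 240° is eclipsed with H at 240° (1.8). Total 5.0 kcal/mol.
C is eclipsed. H at 0° is eclipsed with H at 0° (1.0); H at 120° is eclipsed with I at 120° (1.8); CH2Cl at 240° is eclipsed with CN at 240° (2.5). Total 5.3 kcal/mol.
B has the lowest total (5.0 kcal/mol).

B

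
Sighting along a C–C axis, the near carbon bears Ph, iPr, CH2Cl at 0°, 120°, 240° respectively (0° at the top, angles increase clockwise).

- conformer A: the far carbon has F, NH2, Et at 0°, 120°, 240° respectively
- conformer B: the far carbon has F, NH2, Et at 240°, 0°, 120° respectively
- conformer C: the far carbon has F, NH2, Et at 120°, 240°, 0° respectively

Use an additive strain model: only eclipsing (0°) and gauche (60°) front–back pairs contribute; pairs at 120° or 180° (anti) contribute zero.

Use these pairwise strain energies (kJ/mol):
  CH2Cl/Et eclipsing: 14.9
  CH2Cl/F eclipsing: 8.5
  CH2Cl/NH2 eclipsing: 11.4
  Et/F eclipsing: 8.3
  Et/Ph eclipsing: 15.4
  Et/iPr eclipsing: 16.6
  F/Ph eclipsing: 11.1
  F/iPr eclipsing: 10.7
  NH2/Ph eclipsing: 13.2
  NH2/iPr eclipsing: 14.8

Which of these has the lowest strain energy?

C

A (eclipsed): Ph–F eclipsed, iPr–NH2 eclipsed, CH2Cl–Et eclipsed; 11.1 + 14.8 + 14.9 = 40.8 kJ/mol.
B (eclipsed): Ph–NH2 eclipsed, iPr–Et eclipsed, CH2Cl–F eclipsed; 13.2 + 16.6 + 8.5 = 38.3 kJ/mol.
C (eclipsed): Ph–Et eclipsed, iPr–F eclipsed, CH2Cl–NH2 eclipsed; 15.4 + 10.7 + 11.4 = 37.5 kJ/mol.
C has the lowest total (37.5 kJ/mol).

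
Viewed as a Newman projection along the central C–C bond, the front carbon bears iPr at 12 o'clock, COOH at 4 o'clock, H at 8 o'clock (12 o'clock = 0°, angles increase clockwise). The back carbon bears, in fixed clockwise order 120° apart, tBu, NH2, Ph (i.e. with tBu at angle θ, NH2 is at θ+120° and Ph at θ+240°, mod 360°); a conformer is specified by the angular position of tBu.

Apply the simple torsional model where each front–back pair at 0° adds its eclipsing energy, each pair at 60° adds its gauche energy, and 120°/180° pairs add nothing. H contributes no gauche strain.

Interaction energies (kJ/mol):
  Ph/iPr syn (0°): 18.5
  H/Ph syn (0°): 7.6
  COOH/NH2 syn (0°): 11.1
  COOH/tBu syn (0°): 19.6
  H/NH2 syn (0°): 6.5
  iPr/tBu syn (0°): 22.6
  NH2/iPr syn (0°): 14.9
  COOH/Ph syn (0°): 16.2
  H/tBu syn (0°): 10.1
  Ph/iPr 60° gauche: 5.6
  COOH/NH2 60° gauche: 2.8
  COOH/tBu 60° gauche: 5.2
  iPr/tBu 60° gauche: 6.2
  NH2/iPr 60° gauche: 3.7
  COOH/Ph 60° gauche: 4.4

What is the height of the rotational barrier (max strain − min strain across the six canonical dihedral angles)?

27.5 kJ/mol

tBu at 0° (eclipsed): iPr–tBu eclipsed, COOH–NH2 eclipsed, H–Ph eclipsed; 22.6 + 11.1 + 7.6 = 41.3 kJ/mol.
tBu at 60° (staggered): iPr–tBu gauche, iPr–Ph gauche, COOH–tBu gauche, COOH–NH2 gauche; 6.2 + 5.6 + 5.2 + 2.8 = 19.8 kJ/mol.
tBu at 120° (eclipsed): iPr–Ph eclipsed, COOH–tBu eclipsed, H–NH2 eclipsed; 18.5 + 19.6 + 6.5 = 44.6 kJ/mol.
tBu at 180° (staggered): iPr–NH2 gauche, iPr–Ph gauche, COOH–tBu gauche, COOH–Ph gauche; 3.7 + 5.6 + 5.2 + 4.4 = 18.9 kJ/mol.
tBu at 240° (eclipsed): iPr–NH2 eclipsed, COOH–Ph eclipsed, H–tBu eclipsed; 14.9 + 16.2 + 10.1 = 41.2 kJ/mol.
tBu at 300° (staggered): iPr–tBu gauche, iPr–NH2 gauche, COOH–NH2 gauche, COOH–Ph gauche; 6.2 + 3.7 + 2.8 + 4.4 = 17.1 kJ/mol.
Max at 120° (44.6 kJ/mol), min at 300° (17.1 kJ/mol); barrier = 27.5 kJ/mol.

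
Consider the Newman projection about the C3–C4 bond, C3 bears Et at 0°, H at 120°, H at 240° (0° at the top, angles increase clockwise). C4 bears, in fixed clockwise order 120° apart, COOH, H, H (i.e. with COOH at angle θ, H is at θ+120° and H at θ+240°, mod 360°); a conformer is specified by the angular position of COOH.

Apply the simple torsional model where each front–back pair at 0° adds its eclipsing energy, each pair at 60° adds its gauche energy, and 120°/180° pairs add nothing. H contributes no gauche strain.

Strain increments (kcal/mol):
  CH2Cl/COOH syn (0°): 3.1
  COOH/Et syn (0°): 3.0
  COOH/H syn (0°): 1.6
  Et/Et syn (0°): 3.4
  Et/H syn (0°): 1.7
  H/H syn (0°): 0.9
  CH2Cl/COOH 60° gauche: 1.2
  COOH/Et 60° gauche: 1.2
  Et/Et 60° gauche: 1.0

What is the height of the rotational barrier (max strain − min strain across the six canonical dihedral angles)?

COOH at 0° (eclipsed): Et–COOH eclipsed, H–H eclipsed, H–H eclipsed; 3.0 + 0.9 + 0.9 = 4.8 kcal/mol.
COOH at 60° (staggered): Et–COOH gauche; 1.2 = 1.2 kcal/mol.
COOH at 120° (eclipsed): Et–H eclipsed, H–COOH eclipsed, H–H eclipsed; 1.7 + 1.6 + 0.9 = 4.2 kcal/mol.
COOH at 180° (staggered): no non-H gauche contacts → 0.0 kcal/mol.
COOH at 240° (eclipsed): Et–H eclipsed, H–H eclipsed, H–COOH eclipsed; 1.7 + 0.9 + 1.6 = 4.2 kcal/mol.
COOH at 300° (staggered): Et–COOH gauche; 1.2 = 1.2 kcal/mol.
Max at 0° (4.8 kcal/mol), min at 180° (0.0 kcal/mol); barrier = 4.8 kcal/mol.

4.8 kcal/mol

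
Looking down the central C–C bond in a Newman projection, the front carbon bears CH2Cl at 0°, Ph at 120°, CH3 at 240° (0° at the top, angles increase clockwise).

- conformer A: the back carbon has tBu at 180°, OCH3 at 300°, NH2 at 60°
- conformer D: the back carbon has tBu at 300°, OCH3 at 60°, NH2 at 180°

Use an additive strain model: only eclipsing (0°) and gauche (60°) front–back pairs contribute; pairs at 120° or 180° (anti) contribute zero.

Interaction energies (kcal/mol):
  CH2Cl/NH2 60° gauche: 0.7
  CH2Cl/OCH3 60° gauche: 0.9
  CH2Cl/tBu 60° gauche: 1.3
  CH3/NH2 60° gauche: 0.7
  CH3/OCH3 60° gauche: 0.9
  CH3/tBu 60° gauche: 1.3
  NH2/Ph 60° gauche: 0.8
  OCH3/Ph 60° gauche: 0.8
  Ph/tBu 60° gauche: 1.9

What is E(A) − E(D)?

A (staggered): CH2Cl(0°)/OCH3(300°) gauche 0.9; CH2Cl(0°)/NH2(60°) gauche 0.7; Ph(120°)/tBu(180°) gauche 1.9; Ph(120°)/NH2(60°) gauche 0.8; CH3(240°)/tBu(180°) gauche 1.3; CH3(240°)/OCH3(300°) gauche 0.9 → 6.5 kcal/mol.
D (staggered): CH2Cl(0°)/tBu(300°) gauche 1.3; CH2Cl(0°)/OCH3(60°) gauche 0.9; Ph(120°)/OCH3(60°) gauche 0.8; Ph(120°)/NH2(180°) gauche 0.8; CH3(240°)/tBu(300°) gauche 1.3; CH3(240°)/NH2(180°) gauche 0.7 → 5.8 kcal/mol.
E(A) − E(D) = 6.5 − 5.8 = +0.7 kcal/mol.

+0.7 kcal/mol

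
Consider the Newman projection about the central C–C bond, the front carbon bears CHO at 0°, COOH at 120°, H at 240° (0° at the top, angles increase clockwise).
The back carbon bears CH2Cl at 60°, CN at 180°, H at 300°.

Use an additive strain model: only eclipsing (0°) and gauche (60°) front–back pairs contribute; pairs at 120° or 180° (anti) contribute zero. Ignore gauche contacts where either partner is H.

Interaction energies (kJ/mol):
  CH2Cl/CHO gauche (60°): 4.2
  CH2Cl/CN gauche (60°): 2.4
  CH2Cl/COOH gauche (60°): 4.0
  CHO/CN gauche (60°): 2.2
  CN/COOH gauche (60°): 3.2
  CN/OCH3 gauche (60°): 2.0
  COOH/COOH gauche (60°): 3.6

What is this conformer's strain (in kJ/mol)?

11.4 kJ/mol

This conformer (staggered): CHO–CH2Cl gauche, COOH–CH2Cl gauche, COOH–CN gauche; 4.2 + 4.0 + 3.2 = 11.4 kJ/mol.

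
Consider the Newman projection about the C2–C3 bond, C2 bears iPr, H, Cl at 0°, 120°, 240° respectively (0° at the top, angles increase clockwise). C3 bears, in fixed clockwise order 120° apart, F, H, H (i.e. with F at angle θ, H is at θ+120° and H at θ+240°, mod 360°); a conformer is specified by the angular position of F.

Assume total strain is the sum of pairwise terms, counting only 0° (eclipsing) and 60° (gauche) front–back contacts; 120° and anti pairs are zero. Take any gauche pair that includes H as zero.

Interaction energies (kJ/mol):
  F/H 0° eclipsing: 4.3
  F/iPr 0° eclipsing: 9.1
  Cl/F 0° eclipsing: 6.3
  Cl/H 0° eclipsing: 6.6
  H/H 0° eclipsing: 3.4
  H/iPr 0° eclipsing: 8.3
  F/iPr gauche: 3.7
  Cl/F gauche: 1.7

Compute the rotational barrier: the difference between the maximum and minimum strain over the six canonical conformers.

17.5 kJ/mol

F at 0° (eclipsed): iPr(0°)/F(0°) eclipsed 9.1; H(120°)/H(120°) eclipsed 3.4; Cl(240°)/H(240°) eclipsed 6.6 → 19.1 kJ/mol.
F at 60° (staggered): iPr(0°)/F(60°) gauche 3.7 → 3.7 kJ/mol.
F at 120° (eclipsed): iPr(0°)/H(0°) eclipsed 8.3; H(120°)/F(120°) eclipsed 4.3; Cl(240°)/H(240°) eclipsed 6.6 → 19.2 kJ/mol.
F at 180° (staggered): Cl(240°)/F(180°) gauche 1.7 → 1.7 kJ/mol.
F at 240° (eclipsed): iPr(0°)/H(0°) eclipsed 8.3; H(120°)/H(120°) eclipsed 3.4; Cl(240°)/F(240°) eclipsed 6.3 → 18.0 kJ/mol.
F at 300° (staggered): iPr(0°)/F(300°) gauche 3.7; Cl(240°)/F(300°) gauche 1.7 → 5.4 kJ/mol.
Max at 120° (19.2 kJ/mol), min at 180° (1.7 kJ/mol); barrier = 17.5 kJ/mol.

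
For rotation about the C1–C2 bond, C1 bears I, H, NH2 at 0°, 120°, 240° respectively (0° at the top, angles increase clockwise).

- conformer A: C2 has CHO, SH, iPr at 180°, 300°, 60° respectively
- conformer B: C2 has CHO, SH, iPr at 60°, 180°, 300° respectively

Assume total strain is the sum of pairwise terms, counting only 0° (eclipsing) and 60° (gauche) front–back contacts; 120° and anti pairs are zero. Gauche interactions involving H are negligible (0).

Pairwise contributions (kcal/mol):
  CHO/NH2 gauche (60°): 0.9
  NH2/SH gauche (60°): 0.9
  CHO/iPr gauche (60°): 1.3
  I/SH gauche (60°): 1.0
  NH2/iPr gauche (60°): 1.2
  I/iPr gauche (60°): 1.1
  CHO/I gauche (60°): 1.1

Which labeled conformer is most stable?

A (staggered): I(0°)/SH(300°) gauche 1.0; I(0°)/iPr(60°) gauche 1.1; NH2(240°)/CHO(180°) gauche 0.9; NH2(240°)/SH(300°) gauche 0.9 → 3.9 kcal/mol.
B (staggered): I(0°)/CHO(60°) gauche 1.1; I(0°)/iPr(300°) gauche 1.1; NH2(240°)/SH(180°) gauche 0.9; NH2(240°)/iPr(300°) gauche 1.2 → 4.3 kcal/mol.
A has the lowest total (3.9 kcal/mol).

A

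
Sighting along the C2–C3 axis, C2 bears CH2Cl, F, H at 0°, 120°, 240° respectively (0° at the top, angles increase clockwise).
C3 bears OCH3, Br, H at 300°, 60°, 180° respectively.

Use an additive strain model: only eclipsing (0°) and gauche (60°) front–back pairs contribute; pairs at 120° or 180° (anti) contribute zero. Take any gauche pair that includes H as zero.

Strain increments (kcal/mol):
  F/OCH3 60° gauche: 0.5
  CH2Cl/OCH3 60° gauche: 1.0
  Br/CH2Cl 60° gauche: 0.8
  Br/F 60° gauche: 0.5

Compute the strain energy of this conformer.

This conformer (staggered): CH2Cl(0°)/OCH3(300°) gauche 1.0; CH2Cl(0°)/Br(60°) gauche 0.8; F(120°)/Br(60°) gauche 0.5 → 2.3 kcal/mol.

2.3 kcal/mol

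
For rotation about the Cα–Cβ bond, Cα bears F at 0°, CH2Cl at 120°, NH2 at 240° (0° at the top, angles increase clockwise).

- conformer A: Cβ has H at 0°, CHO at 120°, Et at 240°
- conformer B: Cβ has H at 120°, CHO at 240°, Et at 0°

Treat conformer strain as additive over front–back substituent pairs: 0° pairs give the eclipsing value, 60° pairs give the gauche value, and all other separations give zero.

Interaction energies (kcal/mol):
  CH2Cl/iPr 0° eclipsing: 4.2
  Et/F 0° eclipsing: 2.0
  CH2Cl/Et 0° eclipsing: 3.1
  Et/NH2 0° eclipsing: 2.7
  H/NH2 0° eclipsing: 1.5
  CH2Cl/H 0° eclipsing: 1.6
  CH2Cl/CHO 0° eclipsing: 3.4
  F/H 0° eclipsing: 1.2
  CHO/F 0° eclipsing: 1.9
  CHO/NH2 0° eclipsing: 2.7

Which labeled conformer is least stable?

A (eclipsed): F–H eclipsed, CH2Cl–CHO eclipsed, NH2–Et eclipsed; 1.2 + 3.4 + 2.7 = 7.3 kcal/mol.
B (eclipsed): F–Et eclipsed, CH2Cl–H eclipsed, NH2–CHO eclipsed; 2.0 + 1.6 + 2.7 = 6.3 kcal/mol.
A has the highest total (7.3 kcal/mol).

A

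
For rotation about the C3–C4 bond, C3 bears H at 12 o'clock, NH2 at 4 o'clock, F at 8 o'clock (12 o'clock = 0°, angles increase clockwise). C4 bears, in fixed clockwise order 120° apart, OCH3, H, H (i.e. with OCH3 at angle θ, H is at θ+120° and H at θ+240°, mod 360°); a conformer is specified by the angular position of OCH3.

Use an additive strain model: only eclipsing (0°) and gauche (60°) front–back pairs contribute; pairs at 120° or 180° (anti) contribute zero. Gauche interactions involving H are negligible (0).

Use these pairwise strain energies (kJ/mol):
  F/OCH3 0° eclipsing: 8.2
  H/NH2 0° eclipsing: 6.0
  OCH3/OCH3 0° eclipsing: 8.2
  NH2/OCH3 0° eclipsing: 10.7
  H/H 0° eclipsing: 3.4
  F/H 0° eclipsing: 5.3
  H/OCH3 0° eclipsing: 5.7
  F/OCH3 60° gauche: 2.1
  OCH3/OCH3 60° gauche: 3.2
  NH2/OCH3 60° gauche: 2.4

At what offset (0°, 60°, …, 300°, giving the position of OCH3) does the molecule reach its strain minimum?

300°

OCH3 at 0° (eclipsed): H–OCH3 eclipsed, NH2–H eclipsed, F–H eclipsed; 5.7 + 6.0 + 5.3 = 17.0 kJ/mol.
OCH3 at 60° (staggered): NH2–OCH3 gauche; 2.4 = 2.4 kJ/mol.
OCH3 at 120° (eclipsed): H–H eclipsed, NH2–OCH3 eclipsed, F–H eclipsed; 3.4 + 10.7 + 5.3 = 19.4 kJ/mol.
OCH3 at 180° (staggered): NH2–OCH3 gauche, F–OCH3 gauche; 2.4 + 2.1 = 4.5 kJ/mol.
OCH3 at 240° (eclipsed): H–H eclipsed, NH2–H eclipsed, F–OCH3 eclipsed; 3.4 + 6.0 + 8.2 = 17.6 kJ/mol.
OCH3 at 300° (staggered): F–OCH3 gauche; 2.1 = 2.1 kJ/mol.
The minimum (2.1 kJ/mol) occurs with OCH3 at 300°.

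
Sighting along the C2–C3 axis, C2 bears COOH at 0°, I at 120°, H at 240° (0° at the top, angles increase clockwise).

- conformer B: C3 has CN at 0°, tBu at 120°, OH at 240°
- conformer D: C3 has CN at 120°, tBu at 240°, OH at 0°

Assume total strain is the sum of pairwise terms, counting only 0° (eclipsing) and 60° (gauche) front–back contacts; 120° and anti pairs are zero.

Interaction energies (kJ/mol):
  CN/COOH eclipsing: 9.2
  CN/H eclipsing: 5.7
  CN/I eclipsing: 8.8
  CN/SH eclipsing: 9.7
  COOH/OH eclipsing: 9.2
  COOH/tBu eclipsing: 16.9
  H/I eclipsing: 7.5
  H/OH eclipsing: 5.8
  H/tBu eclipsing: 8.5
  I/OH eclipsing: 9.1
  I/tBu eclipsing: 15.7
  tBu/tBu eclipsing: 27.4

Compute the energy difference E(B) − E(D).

B (eclipsed): COOH(0°)/CN(0°) eclipsed 9.2; I(120°)/tBu(120°) eclipsed 15.7; H(240°)/OH(240°) eclipsed 5.8 → 30.7 kJ/mol.
D (eclipsed): COOH(0°)/OH(0°) eclipsed 9.2; I(120°)/CN(120°) eclipsed 8.8; H(240°)/tBu(240°) eclipsed 8.5 → 26.5 kJ/mol.
E(B) − E(D) = 30.7 − 26.5 = +4.2 kJ/mol.

+4.2 kJ/mol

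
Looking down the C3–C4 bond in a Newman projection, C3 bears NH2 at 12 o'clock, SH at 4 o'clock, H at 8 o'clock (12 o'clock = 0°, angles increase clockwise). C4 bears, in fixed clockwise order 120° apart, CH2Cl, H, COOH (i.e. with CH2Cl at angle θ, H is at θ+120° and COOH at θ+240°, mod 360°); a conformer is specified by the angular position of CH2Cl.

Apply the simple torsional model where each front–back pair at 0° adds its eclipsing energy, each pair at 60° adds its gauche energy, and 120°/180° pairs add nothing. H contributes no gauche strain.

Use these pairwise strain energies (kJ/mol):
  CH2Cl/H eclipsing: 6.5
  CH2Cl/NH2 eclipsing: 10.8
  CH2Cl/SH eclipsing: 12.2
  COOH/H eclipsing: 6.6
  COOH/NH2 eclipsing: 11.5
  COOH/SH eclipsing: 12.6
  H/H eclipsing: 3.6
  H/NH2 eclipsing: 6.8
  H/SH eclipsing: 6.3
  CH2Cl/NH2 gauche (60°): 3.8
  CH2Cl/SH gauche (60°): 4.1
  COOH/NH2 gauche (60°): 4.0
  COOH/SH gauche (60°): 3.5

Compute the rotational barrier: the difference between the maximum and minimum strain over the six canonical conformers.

CH2Cl at 0° (eclipsed): NH2(0°)/CH2Cl(0°) eclipsed 10.8; SH(120°)/H(120°) eclipsed 6.3; H(240°)/COOH(240°) eclipsed 6.6 → 23.7 kJ/mol.
CH2Cl at 60° (staggered): NH2(0°)/CH2Cl(60°) gauche 3.8; NH2(0°)/COOH(300°) gauche 4.0; SH(120°)/CH2Cl(60°) gauche 4.1 → 11.9 kJ/mol.
CH2Cl at 120° (eclipsed): NH2(0°)/COOH(0°) eclipsed 11.5; SH(120°)/CH2Cl(120°) eclipsed 12.2; H(240°)/H(240°) eclipsed 3.6 → 27.3 kJ/mol.
CH2Cl at 180° (staggered): NH2(0°)/COOH(60°) gauche 4.0; SH(120°)/CH2Cl(180°) gauche 4.1; SH(120°)/COOH(60°) gauche 3.5 → 11.6 kJ/mol.
CH2Cl at 240° (eclipsed): NH2(0°)/H(0°) eclipsed 6.8; SH(120°)/COOH(120°) eclipsed 12.6; H(240°)/CH2Cl(240°) eclipsed 6.5 → 25.9 kJ/mol.
CH2Cl at 300° (staggered): NH2(0°)/CH2Cl(300°) gauche 3.8; SH(120°)/COOH(180°) gauche 3.5 → 7.3 kJ/mol.
Max at 120° (27.3 kJ/mol), min at 300° (7.3 kJ/mol); barrier = 20.0 kJ/mol.

20.0 kJ/mol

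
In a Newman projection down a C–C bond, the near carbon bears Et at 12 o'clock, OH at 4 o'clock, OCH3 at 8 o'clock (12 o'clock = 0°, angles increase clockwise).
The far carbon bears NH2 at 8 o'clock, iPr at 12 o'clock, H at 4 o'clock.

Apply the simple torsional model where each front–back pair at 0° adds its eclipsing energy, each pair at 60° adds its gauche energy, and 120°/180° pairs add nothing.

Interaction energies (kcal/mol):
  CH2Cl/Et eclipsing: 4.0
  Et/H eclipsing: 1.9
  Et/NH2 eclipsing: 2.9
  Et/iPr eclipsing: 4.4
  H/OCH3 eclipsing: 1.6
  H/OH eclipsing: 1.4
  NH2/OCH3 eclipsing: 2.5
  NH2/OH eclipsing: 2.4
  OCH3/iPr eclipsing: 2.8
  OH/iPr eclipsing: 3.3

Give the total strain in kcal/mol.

This conformer (eclipsed): Et(0°)/iPr(0°) eclipsed 4.4; OH(120°)/H(120°) eclipsed 1.4; OCH3(240°)/NH2(240°) eclipsed 2.5 → 8.3 kcal/mol.

8.3 kcal/mol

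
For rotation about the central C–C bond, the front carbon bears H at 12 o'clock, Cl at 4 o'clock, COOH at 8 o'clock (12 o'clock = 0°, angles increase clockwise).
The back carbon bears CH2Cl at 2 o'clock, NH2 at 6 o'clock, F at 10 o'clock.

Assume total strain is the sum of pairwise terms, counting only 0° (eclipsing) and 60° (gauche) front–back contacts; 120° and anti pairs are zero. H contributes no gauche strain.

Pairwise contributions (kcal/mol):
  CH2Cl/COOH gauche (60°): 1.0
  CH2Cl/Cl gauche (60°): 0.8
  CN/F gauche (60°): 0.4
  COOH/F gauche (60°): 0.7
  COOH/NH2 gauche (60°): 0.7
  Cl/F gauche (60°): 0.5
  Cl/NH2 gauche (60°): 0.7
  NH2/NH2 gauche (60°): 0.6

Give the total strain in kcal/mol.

This conformer is staggered. Cl at 120° is gauche with CH2Cl at 60° (0.8); Cl at 120° is gauche with NH2 at 180° (0.7); COOH at 240° is gauche with NH2 at 180° (0.7); COOH at 240° is gauche with F at 300° (0.7). Total 2.9 kcal/mol.

2.9 kcal/mol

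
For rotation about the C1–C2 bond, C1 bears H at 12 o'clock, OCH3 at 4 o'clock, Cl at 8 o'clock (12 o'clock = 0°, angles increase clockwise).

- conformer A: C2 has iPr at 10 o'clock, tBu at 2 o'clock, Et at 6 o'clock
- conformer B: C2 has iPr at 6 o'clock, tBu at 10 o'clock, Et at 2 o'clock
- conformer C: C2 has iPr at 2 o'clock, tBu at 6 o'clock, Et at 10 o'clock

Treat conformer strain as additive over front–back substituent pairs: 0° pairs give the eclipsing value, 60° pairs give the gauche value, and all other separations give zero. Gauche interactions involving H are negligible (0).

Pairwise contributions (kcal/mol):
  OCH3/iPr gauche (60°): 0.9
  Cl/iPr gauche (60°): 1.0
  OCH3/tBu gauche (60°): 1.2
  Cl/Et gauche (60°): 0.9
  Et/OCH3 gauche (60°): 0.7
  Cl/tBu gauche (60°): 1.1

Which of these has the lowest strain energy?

B

A is staggered. OCH3 at 120° is gauche with tBu at 60° (1.2); OCH3 at 120° is gauche with Et at 180° (0.7); Cl at 240° is gauche with iPr at 300° (1.0); Cl at 240° is gauche with Et at 180° (0.9). Total 3.8 kcal/mol.
B is staggered. OCH3 at 120° is gauche with iPr at 180° (0.9); OCH3 at 120° is gauche with Et at 60° (0.7); Cl at 240° is gauche with iPr at 180° (1.0); Cl at 240° is gauche with tBu at 300° (1.1). Total 3.7 kcal/mol.
C is staggered. OCH3 at 120° is gauche with iPr at 60° (0.9); OCH3 at 120° is gauche with tBu at 180° (1.2); Cl at 240° is gauche with tBu at 180° (1.1); Cl at 240° is gauche with Et at 300° (0.9). Total 4.1 kcal/mol.
B has the lowest total (3.7 kcal/mol).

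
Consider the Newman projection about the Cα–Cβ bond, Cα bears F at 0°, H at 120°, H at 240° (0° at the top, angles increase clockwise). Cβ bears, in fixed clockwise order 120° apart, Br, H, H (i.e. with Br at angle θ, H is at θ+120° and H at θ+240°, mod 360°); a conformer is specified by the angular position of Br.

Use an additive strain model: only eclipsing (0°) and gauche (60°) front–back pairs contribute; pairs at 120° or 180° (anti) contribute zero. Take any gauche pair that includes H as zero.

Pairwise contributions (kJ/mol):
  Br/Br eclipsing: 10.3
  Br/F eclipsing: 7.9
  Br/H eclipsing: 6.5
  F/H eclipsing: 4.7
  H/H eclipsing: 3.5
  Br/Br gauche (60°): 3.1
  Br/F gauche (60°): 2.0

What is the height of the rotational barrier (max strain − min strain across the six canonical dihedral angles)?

14.9 kJ/mol

Br at 0° (eclipsed): F–Br eclipsed, H–H eclipsed, H–H eclipsed; 7.9 + 3.5 + 3.5 = 14.9 kJ/mol.
Br at 60° (staggered): F–Br gauche; 2.0 = 2.0 kJ/mol.
Br at 120° (eclipsed): F–H eclipsed, H–Br eclipsed, H–H eclipsed; 4.7 + 6.5 + 3.5 = 14.7 kJ/mol.
Br at 180° (staggered): no non-H gauche contacts → 0.0 kJ/mol.
Br at 240° (eclipsed): F–H eclipsed, H–H eclipsed, H–Br eclipsed; 4.7 + 3.5 + 6.5 = 14.7 kJ/mol.
Br at 300° (staggered): F–Br gauche; 2.0 = 2.0 kJ/mol.
Max at 0° (14.9 kJ/mol), min at 180° (0.0 kJ/mol); barrier = 14.9 kJ/mol.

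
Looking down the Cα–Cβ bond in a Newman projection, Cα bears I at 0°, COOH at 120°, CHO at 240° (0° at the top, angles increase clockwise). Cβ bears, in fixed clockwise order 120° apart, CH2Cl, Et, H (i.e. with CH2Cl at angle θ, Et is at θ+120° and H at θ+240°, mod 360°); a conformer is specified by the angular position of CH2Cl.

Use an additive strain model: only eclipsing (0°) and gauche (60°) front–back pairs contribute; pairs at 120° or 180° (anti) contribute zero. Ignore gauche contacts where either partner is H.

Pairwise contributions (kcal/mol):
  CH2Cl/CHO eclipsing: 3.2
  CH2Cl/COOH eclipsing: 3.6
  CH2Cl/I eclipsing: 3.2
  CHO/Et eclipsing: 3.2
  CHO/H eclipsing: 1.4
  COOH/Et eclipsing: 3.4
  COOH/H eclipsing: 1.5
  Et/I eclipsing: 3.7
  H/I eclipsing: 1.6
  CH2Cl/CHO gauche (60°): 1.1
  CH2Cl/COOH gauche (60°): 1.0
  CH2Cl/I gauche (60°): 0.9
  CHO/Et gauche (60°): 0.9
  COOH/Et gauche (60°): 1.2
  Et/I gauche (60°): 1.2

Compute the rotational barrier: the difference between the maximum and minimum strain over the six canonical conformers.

4.4 kcal/mol

CH2Cl at 0° (eclipsed): I–CH2Cl eclipsed, COOH–Et eclipsed, CHO–H eclipsed; 3.2 + 3.4 + 1.4 = 8.0 kcal/mol.
CH2Cl at 60° (staggered): I–CH2Cl gauche, COOH–CH2Cl gauche, COOH–Et gauche, CHO–Et gauche; 0.9 + 1.0 + 1.2 + 0.9 = 4.0 kcal/mol.
CH2Cl at 120° (eclipsed): I–H eclipsed, COOH–CH2Cl eclipsed, CHO–Et eclipsed; 1.6 + 3.6 + 3.2 = 8.4 kcal/mol.
CH2Cl at 180° (staggered): I–Et gauche, COOH–CH2Cl gauche, CHO–CH2Cl gauche, CHO–Et gauche; 1.2 + 1.0 + 1.1 + 0.9 = 4.2 kcal/mol.
CH2Cl at 240° (eclipsed): I–Et eclipsed, COOH–H eclipsed, CHO–CH2Cl eclipsed; 3.7 + 1.5 + 3.2 = 8.4 kcal/mol.
CH2Cl at 300° (staggered): I–CH2Cl gauche, I–Et gauche, COOH–Et gauche, CHO–CH2Cl gauche; 0.9 + 1.2 + 1.2 + 1.1 = 4.4 kcal/mol.
Max at 120° (8.4 kcal/mol), min at 60° (4.0 kcal/mol); barrier = 4.4 kcal/mol.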